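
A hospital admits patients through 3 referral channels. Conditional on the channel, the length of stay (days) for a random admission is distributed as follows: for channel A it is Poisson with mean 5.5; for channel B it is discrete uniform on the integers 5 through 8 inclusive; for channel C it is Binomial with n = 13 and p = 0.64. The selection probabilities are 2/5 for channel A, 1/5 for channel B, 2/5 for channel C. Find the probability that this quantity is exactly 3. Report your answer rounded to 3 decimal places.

0.046

Conditional on each channel, P(X = 3): A: 0.113323; B: 0; C: 0.00274114.
By total probability, P(X = 3) = 0.4·0.113323 + 0.2·0 + 0.4·0.00274114 = 0.0464256.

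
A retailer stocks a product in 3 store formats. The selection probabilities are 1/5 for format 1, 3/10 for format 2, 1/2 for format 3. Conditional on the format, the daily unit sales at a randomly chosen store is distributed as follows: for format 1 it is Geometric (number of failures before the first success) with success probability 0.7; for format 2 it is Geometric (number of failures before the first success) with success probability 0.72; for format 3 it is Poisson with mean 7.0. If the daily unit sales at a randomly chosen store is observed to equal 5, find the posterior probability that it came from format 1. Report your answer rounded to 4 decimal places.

Likelihoods P(X=5 | ·): 1: 0.001701; 2: 0.00123915; 3: 0.127717.
Posterior ∝ prior × likelihood. Numerator for 1: 0.2·0.001701 = 0.0003402.
Normalizing constant: 0.2·0.001701 + 0.3·0.00123915 + 0.5·0.127717 = 0.0645703.
P(1 | observation) = 0.0003402 / 0.0645703 = 0.00526868.

0.0053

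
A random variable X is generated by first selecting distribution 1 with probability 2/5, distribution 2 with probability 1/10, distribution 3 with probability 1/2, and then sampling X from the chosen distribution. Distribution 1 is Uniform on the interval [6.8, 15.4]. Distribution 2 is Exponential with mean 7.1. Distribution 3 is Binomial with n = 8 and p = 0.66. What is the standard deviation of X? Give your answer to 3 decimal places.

Per component, 1: μ=11.1, E[X²]=129.373; 2: μ=7.1, E[X²]=100.82; 3: μ=5.28, E[X²]=29.6736.
E[X] = 0.4·11.1 + 0.1·7.1 + 0.5·5.28 = 7.79.
E[X²] = 0.4·129.373 + 0.1·100.82 + 0.5·29.6736 = 76.6681.
Var(X) = E[X²] − (E[X])² = 76.6681 − 60.6841 = 15.984.
SD(X) = √15.984 = 3.998.

3.998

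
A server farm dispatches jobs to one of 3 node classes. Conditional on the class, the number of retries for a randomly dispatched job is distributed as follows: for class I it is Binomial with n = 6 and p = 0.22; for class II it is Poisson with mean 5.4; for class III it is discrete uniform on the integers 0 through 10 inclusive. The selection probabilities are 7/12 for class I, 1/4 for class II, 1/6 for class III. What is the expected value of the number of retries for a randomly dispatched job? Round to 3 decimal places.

Component means — I: 1.32; II: 5.4; III: 5.
E[X] = 0.583333·1.32 + 0.25·5.4 + 0.166667·5 = 2.95333.

2.953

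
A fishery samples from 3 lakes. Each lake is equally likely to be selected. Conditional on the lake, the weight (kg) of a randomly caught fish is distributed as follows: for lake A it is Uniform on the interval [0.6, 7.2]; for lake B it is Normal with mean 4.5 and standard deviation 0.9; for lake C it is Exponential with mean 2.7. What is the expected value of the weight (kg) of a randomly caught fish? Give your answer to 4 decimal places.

3.7000

Component means — A: 3.9; B: 4.5; C: 2.7.
E[X] = 0.333333·3.9 + 0.333333·4.5 + 0.333333·2.7 = 3.7.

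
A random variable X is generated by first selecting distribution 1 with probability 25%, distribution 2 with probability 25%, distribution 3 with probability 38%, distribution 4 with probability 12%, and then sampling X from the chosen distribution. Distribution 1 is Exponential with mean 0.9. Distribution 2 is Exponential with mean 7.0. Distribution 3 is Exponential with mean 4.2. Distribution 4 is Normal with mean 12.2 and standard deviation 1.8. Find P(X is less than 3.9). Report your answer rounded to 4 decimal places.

Conditional on each component, P(X < 3.9): 1: 0.986876; 2: 0.427157; 3: 0.604882; 4: 2.00261e-06.
By total probability, P(X < 3.9) = 0.25·0.986876 + 0.25·0.427157 + 0.38·0.604882 + 0.12·2.00261e-06 = 0.583364.

0.5834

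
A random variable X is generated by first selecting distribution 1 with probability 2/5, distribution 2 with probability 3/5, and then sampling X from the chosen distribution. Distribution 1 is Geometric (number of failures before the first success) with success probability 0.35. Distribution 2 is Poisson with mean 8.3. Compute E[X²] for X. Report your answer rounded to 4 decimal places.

For each component E[X²] = Var + (mean)², giving 1: 8.7551; 2: 77.19.
Overall E[X²] = 0.4·8.7551 + 0.6·77.19 = 49.816.

49.8160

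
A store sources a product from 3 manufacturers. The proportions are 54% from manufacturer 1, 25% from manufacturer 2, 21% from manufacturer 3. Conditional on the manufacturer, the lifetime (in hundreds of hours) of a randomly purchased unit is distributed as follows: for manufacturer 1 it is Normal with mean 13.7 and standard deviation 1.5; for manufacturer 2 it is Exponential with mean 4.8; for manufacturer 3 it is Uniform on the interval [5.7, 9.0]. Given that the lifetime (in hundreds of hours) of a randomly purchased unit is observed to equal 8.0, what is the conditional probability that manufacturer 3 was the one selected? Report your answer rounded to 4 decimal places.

Likelihoods f(8.0 | ·): 1: 0.000194631; 2: 0.0393491; 3: 0.30303.
Posterior ∝ prior × likelihood. Numerator for 3: 0.21·0.30303 = 0.0636364.
Normalizing constant: 0.54·0.000194631 + 0.25·0.0393491 + 0.21·0.30303 = 0.0735787.
P(3 | observation) = 0.0636364 / 0.0735787 = 0.864874.

0.8649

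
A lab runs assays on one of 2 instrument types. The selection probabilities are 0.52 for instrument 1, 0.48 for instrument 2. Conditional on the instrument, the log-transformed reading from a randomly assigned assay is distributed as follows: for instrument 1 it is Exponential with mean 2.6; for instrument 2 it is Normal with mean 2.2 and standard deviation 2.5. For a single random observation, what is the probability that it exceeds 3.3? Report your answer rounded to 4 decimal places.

Conditional on each instrument, P(X > 3.3): 1: 0.281048; 2: 0.329969.
By total probability, P(X > 3.3) = 0.52·0.281048 + 0.48·0.329969 = 0.30453.

0.3045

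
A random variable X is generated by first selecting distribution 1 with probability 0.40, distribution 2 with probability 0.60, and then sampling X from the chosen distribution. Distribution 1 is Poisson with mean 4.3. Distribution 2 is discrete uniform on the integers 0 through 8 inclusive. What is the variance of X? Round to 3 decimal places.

Per component, 1: μ=4.3, E[X²]=22.79; 2: μ=4, E[X²]=22.6667.
E[X] = 0.4·4.3 + 0.6·4 = 4.12.
E[X²] = 0.4·22.79 + 0.6·22.6667 = 22.716.
Var(X) = E[X²] − (E[X])² = 22.716 − 16.9744 = 5.7416.

5.742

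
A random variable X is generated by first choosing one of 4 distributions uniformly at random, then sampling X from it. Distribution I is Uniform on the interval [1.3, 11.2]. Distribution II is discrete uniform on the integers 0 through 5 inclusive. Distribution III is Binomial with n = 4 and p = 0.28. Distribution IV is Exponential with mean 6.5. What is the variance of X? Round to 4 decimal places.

18.9908

Per component, I: μ=6.25, E[X²]=47.23; II: μ=2.5, E[X²]=9.16667; III: μ=1.12, E[X²]=2.0608; IV: μ=6.5, E[X²]=84.5.
E[X] = 0.25·6.25 + 0.25·2.5 + 0.25·1.12 + 0.25·6.5 = 4.0925.
E[X²] = 0.25·47.23 + 0.25·9.16667 + 0.25·2.0608 + 0.25·84.5 = 35.7394.
Var(X) = E[X²] − (E[X])² = 35.7394 − 16.7486 = 18.9908.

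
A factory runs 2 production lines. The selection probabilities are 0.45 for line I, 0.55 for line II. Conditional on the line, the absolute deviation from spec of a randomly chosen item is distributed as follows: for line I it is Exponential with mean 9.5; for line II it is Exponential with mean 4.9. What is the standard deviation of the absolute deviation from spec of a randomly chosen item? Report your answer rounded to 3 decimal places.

7.685

Per component, I: μ=9.5, E[X²]=180.5; II: μ=4.9, E[X²]=48.02.
E[X] = 0.45·9.5 + 0.55·4.9 = 6.97.
E[X²] = 0.45·180.5 + 0.55·48.02 = 107.636.
Var(X) = E[X²] − (E[X])² = 107.636 − 48.5809 = 59.0551.
SD(X) = √59.0551 = 7.68473.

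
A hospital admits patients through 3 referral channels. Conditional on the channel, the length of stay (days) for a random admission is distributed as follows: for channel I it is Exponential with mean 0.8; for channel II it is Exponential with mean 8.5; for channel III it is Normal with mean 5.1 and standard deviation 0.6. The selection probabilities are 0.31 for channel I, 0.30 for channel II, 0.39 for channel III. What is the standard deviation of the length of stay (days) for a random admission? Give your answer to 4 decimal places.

Per component, I: μ=0.8, E[X²]=1.28; II: μ=8.5, E[X²]=144.5; III: μ=5.1, E[X²]=26.37.
E[X] = 0.31·0.8 + 0.3·8.5 + 0.39·5.1 = 4.787.
E[X²] = 0.31·1.28 + 0.3·144.5 + 0.39·26.37 = 54.0311.
Var(X) = E[X²] − (E[X])² = 54.0311 − 22.9154 = 31.1157.
SD(X) = √31.1157 = 5.57815.

5.5781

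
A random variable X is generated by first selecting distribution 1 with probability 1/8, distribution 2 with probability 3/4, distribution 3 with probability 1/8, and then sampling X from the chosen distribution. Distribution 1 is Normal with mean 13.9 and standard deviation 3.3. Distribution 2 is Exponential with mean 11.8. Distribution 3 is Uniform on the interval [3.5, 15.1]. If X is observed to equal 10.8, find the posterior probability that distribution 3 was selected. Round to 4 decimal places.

0.2345

Likelihoods f(10.8 | ·): 1: 0.0777628; 2: 0.0339335; 3: 0.0862069.
Posterior ∝ prior × likelihood. Numerator for 3: 0.125·0.0862069 = 0.0107759.
Normalizing constant: 0.125·0.0777628 + 0.75·0.0339335 + 0.125·0.0862069 = 0.0459463.
P(3 | observation) = 0.0107759 / 0.0459463 = 0.234532.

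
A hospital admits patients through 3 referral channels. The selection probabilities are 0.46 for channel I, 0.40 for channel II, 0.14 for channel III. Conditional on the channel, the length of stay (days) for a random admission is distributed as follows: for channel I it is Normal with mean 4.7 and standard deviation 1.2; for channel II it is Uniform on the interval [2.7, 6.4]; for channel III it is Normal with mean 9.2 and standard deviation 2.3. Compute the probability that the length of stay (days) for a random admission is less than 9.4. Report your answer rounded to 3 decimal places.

Conditional on each channel, P(X < 9.4): I: 0.999955; II: 1; III: 0.534647.
By total probability, P(X < 9.4) = 0.46·0.999955 + 0.4·1 + 0.14·0.534647 = 0.93483.

0.935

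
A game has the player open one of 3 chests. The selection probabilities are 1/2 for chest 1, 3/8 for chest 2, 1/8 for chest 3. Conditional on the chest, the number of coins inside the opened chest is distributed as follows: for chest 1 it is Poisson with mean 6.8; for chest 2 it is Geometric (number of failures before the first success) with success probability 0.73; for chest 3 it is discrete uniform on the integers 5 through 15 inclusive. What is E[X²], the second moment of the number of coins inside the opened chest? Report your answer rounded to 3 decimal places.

For each component E[X²] = Var + (mean)², giving 1: 53.04; 2: 0.64346; 3: 110.
Overall E[X²] = 0.5·53.04 + 0.375·0.64346 + 0.125·110 = 40.5113.

40.511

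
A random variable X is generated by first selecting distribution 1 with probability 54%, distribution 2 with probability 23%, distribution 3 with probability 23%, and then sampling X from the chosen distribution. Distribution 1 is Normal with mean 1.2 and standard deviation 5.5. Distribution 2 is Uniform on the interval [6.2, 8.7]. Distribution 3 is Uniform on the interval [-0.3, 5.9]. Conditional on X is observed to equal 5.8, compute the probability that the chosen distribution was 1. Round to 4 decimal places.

0.4267

Likelihoods f(5.8 | ·): 1: 0.0511272; 2: 0; 3: 0.16129.
Posterior ∝ prior × likelihood. Numerator for 1: 0.54·0.0511272 = 0.0276087.
Normalizing constant: 0.54·0.0511272 + 0.23·0 + 0.23·0.16129 = 0.0647055.
P(1 | observation) = 0.0276087 / 0.0647055 = 0.426682.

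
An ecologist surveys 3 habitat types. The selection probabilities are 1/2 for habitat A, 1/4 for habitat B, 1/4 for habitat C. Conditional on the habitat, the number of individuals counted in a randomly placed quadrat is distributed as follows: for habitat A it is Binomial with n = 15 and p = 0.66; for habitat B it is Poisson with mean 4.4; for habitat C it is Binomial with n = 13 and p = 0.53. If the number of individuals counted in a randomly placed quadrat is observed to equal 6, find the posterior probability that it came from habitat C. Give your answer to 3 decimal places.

0.526

Likelihoods P(X=6 | ·): A: 0.0251176; B: 0.123734; C: 0.192689.
Posterior ∝ prior × likelihood. Numerator for C: 0.25·0.192689 = 0.0481723.
Normalizing constant: 0.5·0.0251176 + 0.25·0.123734 + 0.25·0.192689 = 0.0916645.
P(C | observation) = 0.0481723 / 0.0916645 = 0.525528.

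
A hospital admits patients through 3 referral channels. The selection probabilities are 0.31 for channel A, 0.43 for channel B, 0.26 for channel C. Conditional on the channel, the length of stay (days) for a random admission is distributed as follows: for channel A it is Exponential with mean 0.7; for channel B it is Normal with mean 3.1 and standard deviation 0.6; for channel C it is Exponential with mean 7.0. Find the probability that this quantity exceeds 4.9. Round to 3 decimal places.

0.130

Conditional on each channel, P(X > 4.9): A: 0.000911882; B: 0.0013499; C: 0.496585.
By total probability, P(X > 4.9) = 0.31·0.000911882 + 0.43·0.0013499 + 0.26·0.496585 = 0.129975.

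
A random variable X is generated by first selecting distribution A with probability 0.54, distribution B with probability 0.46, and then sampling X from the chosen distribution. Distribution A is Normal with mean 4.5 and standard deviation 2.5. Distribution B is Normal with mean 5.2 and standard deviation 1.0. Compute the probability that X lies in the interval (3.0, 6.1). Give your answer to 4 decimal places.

Conditional on each component, P(3.0 < X < 6.1): A: 0.464661; B: 0.802036.
By total probability, P(3.0 < X < 6.1) = 0.54·0.464661 + 0.46·0.802036 = 0.619853.

0.6199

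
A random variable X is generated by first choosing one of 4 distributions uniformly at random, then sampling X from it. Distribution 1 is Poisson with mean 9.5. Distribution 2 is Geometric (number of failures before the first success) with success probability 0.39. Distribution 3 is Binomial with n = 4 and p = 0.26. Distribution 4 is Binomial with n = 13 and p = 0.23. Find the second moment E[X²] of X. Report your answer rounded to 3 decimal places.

For each component E[X²] = Var + (mean)², giving 1: 99.75; 2: 6.45694; 3: 1.8512; 4: 11.2424.
Overall E[X²] = 0.25·99.75 + 0.25·6.45694 + 0.25·1.8512 + 0.25·11.2424 = 29.8251.

29.825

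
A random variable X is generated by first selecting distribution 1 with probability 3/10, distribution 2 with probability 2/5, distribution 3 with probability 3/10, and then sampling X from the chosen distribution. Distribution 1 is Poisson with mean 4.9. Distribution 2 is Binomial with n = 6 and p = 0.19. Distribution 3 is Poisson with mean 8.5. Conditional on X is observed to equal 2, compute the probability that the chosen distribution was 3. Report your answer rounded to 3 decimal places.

Likelihoods P(X=2 | ·): 1: 0.0893962; 2: 0.233098; 3: 0.00735029.
Posterior ∝ prior × likelihood. Numerator for 3: 0.3·0.00735029 = 0.00220509.
Normalizing constant: 0.3·0.0893962 + 0.4·0.233098 + 0.3·0.00735029 = 0.122263.
P(3 | observation) = 0.00220509 / 0.122263 = 0.0180356.

0.018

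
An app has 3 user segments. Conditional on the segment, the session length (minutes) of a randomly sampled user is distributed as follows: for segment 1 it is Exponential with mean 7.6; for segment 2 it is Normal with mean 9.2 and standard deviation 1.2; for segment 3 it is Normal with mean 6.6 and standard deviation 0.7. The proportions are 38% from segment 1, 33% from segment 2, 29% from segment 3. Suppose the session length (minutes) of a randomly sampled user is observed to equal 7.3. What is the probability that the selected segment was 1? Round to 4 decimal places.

0.1270

Likelihoods f(7.3 | ·): 1: 0.0503541; 2: 0.0949189; 3: 0.345672.
Posterior ∝ prior × likelihood. Numerator for 1: 0.38·0.0503541 = 0.0191346.
Normalizing constant: 0.38·0.0503541 + 0.33·0.0949189 + 0.29·0.345672 = 0.150703.
P(1 | observation) = 0.0191346 / 0.150703 = 0.126969.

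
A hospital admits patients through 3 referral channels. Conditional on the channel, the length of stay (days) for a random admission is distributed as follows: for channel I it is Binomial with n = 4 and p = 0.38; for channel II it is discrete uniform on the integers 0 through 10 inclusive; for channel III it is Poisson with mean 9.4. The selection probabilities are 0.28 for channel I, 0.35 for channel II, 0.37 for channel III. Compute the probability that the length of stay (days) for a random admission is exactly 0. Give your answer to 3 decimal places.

0.073

Conditional on each channel, P(X = 0): I: 0.147763; II: 0.0909091; III: 8.27241e-05.
By total probability, P(X = 0) = 0.28·0.147763 + 0.35·0.0909091 + 0.37·8.27241e-05 = 0.0732225.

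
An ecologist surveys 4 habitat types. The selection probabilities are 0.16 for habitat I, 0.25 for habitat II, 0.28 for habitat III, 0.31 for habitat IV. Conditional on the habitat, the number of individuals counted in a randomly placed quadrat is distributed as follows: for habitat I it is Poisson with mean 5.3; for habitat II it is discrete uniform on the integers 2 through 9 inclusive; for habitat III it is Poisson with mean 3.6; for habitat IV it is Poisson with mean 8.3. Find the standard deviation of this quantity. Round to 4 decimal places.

Per component, I: μ=5.3, E[X²]=33.39; II: μ=5.5, E[X²]=35.5; III: μ=3.6, E[X²]=16.56; IV: μ=8.3, E[X²]=77.19.
E[X] = 0.16·5.3 + 0.25·5.5 + 0.28·3.6 + 0.31·8.3 = 5.804.
E[X²] = 0.16·33.39 + 0.25·35.5 + 0.28·16.56 + 0.31·77.19 = 42.7831.
Var(X) = E[X²] − (E[X])² = 42.7831 − 33.6864 = 9.09668.
SD(X) = √9.09668 = 3.01607.

3.0161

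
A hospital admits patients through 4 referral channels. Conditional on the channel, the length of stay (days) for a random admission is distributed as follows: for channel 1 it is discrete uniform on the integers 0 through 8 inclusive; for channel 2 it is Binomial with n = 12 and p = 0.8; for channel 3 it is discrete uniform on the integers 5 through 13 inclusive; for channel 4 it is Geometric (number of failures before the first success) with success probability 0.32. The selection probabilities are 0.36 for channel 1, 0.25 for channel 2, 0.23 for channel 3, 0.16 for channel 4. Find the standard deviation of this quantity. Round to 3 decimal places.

Per component, 1: μ=4, E[X²]=22.6667; 2: μ=9.6, E[X²]=94.08; 3: μ=9, E[X²]=87.6667; 4: μ=2.125, E[X²]=11.1562.
E[X] = 0.36·4 + 0.25·9.6 + 0.23·9 + 0.16·2.125 = 6.25.
E[X²] = 0.36·22.6667 + 0.25·94.08 + 0.23·87.6667 + 0.16·11.1562 = 53.6283.
Var(X) = E[X²] − (E[X])² = 53.6283 − 39.0625 = 14.5658.
SD(X) = √14.5658 = 3.81652.

3.817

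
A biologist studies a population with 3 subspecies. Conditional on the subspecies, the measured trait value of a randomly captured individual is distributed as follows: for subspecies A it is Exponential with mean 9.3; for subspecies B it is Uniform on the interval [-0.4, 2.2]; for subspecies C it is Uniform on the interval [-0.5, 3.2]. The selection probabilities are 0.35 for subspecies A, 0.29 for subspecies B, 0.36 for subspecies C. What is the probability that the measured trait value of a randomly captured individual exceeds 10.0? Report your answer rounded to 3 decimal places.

Conditional on each subspecies, P(X > 10.0): A: 0.341206; B: 0; C: 0.
By total probability, P(X > 10.0) = 0.35·0.341206 + 0.29·0 + 0.36·0 = 0.119422.

0.119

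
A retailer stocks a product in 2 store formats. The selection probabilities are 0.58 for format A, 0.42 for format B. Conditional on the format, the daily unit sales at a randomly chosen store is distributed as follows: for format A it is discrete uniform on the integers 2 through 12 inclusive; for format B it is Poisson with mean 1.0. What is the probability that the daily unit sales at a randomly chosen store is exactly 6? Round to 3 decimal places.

0.053

Conditional on each format, P(X = 6): A: 0.0909091; B: 0.000510944.
By total probability, P(X = 6) = 0.58·0.0909091 + 0.42·0.000510944 = 0.0529419.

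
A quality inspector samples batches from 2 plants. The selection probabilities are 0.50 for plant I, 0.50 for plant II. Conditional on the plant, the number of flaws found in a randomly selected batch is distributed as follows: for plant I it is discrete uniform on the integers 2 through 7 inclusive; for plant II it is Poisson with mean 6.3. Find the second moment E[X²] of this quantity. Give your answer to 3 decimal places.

34.578

For each component E[X²] = Var + (mean)², giving I: 23.1667; II: 45.99.
Overall E[X²] = 0.5·23.1667 + 0.5·45.99 = 34.5783.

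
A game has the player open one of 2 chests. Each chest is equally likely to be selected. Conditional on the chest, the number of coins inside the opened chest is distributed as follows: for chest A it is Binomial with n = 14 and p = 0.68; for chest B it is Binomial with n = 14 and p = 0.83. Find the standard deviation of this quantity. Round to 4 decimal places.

Per component, A: μ=9.52, E[X²]=93.6768; B: μ=11.62, E[X²]=137.
E[X] = 0.5·9.52 + 0.5·11.62 = 10.57.
E[X²] = 0.5·93.6768 + 0.5·137 = 115.338.
Var(X) = E[X²] − (E[X])² = 115.338 − 111.725 = 3.6134.
SD(X) = √3.6134 = 1.90089.

1.9009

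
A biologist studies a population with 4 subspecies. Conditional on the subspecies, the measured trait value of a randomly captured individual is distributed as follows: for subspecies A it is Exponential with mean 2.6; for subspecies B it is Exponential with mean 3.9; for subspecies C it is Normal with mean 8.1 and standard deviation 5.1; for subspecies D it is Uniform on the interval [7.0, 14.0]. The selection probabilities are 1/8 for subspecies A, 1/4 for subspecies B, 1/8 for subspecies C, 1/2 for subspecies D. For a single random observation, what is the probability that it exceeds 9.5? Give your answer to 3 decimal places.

Conditional on each subspecies, P(X > 9.5): A: 0.0258914; B: 0.0875192; C: 0.391846; D: 0.642857.
By total probability, P(X > 9.5) = 0.125·0.0258914 + 0.25·0.0875192 + 0.125·0.391846 + 0.5·0.642857 = 0.395526.

0.396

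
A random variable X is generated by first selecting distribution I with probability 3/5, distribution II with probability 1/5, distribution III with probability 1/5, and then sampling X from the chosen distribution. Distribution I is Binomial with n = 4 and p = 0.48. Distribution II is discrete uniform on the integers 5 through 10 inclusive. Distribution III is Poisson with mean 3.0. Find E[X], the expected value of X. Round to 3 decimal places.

Component means — I: 1.92; II: 7.5; III: 3.
E[X] = 0.6·1.92 + 0.2·7.5 + 0.2·3 = 3.252.

3.252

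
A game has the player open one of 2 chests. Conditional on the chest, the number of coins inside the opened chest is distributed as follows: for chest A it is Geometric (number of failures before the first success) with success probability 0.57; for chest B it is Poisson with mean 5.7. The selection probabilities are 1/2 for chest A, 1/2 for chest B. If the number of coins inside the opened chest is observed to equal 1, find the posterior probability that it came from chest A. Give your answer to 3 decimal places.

Likelihoods P(X=1 | ·): A: 0.2451; B: 0.019072.
Posterior ∝ prior × likelihood. Numerator for A: 0.5·0.2451 = 0.12255.
Normalizing constant: 0.5·0.2451 + 0.5·0.019072 = 0.132086.
P(A | observation) = 0.12255 / 0.132086 = 0.927805.

0.928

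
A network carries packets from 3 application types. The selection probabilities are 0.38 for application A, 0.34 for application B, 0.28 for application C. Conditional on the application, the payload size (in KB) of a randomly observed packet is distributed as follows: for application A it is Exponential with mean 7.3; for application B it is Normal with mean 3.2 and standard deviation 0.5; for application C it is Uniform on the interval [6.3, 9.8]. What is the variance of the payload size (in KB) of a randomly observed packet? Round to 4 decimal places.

Per component, A: μ=7.3, E[X²]=106.58; B: μ=3.2, E[X²]=10.49; C: μ=8.05, E[X²]=65.8233.
E[X] = 0.38·7.3 + 0.34·3.2 + 0.28·8.05 = 6.116.
E[X²] = 0.38·106.58 + 0.34·10.49 + 0.28·65.8233 = 62.4975.
Var(X) = E[X²] − (E[X])² = 62.4975 − 37.4055 = 25.0921.

25.0921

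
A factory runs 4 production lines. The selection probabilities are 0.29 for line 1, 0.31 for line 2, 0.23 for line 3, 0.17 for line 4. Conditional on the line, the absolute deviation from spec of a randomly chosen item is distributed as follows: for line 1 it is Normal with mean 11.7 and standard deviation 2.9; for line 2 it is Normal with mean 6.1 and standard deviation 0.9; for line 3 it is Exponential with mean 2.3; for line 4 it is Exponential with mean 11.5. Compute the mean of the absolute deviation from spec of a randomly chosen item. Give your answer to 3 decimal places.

Component means — 1: 11.7; 2: 6.1; 3: 2.3; 4: 11.5.
E[X] = 0.29·11.7 + 0.31·6.1 + 0.23·2.3 + 0.17·11.5 = 7.768.

7.768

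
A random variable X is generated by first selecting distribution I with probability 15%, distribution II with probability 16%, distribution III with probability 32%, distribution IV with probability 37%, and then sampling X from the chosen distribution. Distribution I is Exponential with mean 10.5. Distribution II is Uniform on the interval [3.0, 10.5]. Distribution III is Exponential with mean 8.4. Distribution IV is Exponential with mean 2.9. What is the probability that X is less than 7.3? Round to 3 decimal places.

0.693

Conditional on each component, P(X < 7.3): I: 0.501044; II: 0.573333; III: 0.580649; IV: 0.919318.
By total probability, P(X < 7.3) = 0.15·0.501044 + 0.16·0.573333 + 0.32·0.580649 + 0.37·0.919318 = 0.692845.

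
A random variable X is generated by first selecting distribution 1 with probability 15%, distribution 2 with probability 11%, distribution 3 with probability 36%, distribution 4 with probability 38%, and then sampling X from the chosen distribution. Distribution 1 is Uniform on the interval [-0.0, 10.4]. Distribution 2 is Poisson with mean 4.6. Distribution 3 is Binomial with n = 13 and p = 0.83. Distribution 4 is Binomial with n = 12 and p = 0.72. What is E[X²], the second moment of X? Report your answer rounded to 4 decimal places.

80.1008

For each component E[X²] = Var + (mean)², giving 1: 36.0533; 2: 25.76; 3: 118.258; 4: 77.0688.
Overall E[X²] = 0.15·36.0533 + 0.11·25.76 + 0.36·118.258 + 0.38·77.0688 = 80.1008.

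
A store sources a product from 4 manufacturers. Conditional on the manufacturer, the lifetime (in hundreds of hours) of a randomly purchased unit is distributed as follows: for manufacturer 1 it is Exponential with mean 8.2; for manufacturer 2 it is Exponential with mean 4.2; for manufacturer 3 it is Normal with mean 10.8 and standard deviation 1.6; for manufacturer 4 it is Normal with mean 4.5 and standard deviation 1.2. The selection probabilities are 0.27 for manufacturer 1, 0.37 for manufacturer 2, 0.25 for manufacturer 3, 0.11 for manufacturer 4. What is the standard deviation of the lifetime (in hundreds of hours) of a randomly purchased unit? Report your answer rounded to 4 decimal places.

5.7503

Per component, 1: μ=8.2, E[X²]=134.48; 2: μ=4.2, E[X²]=35.28; 3: μ=10.8, E[X²]=119.2; 4: μ=4.5, E[X²]=21.69.
E[X] = 0.27·8.2 + 0.37·4.2 + 0.25·10.8 + 0.11·4.5 = 6.963.
E[X²] = 0.27·134.48 + 0.37·35.28 + 0.25·119.2 + 0.11·21.69 = 81.5491.
Var(X) = E[X²] − (E[X])² = 81.5491 − 48.4834 = 33.0657.
SD(X) = √33.0657 = 5.75028.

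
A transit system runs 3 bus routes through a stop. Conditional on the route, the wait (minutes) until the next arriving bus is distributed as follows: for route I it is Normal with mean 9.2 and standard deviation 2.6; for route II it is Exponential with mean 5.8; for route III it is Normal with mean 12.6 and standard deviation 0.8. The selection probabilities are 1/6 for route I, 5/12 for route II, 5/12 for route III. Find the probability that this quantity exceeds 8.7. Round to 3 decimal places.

Conditional on each route, P(X > 8.7): I: 0.576249; II: 0.22313; III: 0.999999.
By total probability, P(X > 8.7) = 0.166667·0.576249 + 0.416667·0.22313 + 0.416667·0.999999 = 0.605679.

0.606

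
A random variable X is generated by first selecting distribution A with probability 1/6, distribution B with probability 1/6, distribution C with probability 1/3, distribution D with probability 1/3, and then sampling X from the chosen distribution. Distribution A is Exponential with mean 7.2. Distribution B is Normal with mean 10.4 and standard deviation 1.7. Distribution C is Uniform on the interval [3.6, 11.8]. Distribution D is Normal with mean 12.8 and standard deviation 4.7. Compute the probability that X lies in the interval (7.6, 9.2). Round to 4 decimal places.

0.1375

Conditional on each component, P(7.6 < X < 9.2): A: 0.0693432; B: 0.190358; C: 0.195122; D: 0.0875704.
By total probability, P(7.6 < X < 9.2) = 0.166667·0.0693432 + 0.166667·0.190358 + 0.333333·0.195122 + 0.333333·0.0875704 = 0.137514.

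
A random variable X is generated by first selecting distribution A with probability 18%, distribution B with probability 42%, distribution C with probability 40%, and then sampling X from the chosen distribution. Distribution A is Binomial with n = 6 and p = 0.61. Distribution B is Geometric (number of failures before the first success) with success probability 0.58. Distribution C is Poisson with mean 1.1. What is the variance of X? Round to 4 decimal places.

2.3685

Per component, A: μ=3.66, E[X²]=14.823; B: μ=0.724138, E[X²]=1.77289; C: μ=1.1, E[X²]=2.31.
E[X] = 0.18·3.66 + 0.42·0.724138 + 0.4·1.1 = 1.40294.
E[X²] = 0.18·14.823 + 0.42·1.77289 + 0.4·2.31 = 4.33675.
Var(X) = E[X²] − (E[X])² = 4.33675 − 1.96823 = 2.36852.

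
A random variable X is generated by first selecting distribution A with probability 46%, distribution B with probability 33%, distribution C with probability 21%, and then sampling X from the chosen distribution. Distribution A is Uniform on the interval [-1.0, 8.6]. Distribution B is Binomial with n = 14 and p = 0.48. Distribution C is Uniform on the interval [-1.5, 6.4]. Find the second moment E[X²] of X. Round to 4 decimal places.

28.5833

For each component E[X²] = Var + (mean)², giving A: 22.12; B: 48.6528; C: 11.2033.
Overall E[X²] = 0.46·22.12 + 0.33·48.6528 + 0.21·11.2033 = 28.5833.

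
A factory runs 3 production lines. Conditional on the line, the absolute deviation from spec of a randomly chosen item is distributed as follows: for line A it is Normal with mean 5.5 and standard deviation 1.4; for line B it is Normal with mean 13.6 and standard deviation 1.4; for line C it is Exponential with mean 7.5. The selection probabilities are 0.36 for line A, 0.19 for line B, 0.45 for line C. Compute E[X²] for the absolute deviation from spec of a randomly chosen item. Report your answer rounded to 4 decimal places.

97.7354

For each component E[X²] = Var + (mean)², giving A: 32.21; B: 186.92; C: 112.5.
Overall E[X²] = 0.36·32.21 + 0.19·186.92 + 0.45·112.5 = 97.7354.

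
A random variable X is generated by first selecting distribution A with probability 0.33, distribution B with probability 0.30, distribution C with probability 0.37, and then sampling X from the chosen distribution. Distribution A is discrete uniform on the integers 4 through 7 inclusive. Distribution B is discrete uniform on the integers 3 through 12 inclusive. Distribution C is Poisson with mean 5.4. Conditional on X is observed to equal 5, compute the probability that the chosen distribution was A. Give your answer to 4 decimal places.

Likelihoods P(X=5 | ·): A: 0.25; B: 0.1; C: 0.172821.
Posterior ∝ prior × likelihood. Numerator for A: 0.33·0.25 = 0.0825.
Normalizing constant: 0.33·0.25 + 0.3·0.1 + 0.37·0.172821 = 0.176444.
P(A | observation) = 0.0825 / 0.176444 = 0.467571.

0.4676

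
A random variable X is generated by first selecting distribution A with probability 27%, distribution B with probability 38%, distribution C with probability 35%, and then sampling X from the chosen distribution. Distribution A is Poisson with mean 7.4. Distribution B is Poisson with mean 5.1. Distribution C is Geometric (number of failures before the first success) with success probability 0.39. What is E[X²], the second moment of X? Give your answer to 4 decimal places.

30.8649

For each component E[X²] = Var + (mean)², giving A: 62.16; B: 31.11; C: 6.45694.
Overall E[X²] = 0.27·62.16 + 0.38·31.11 + 0.35·6.45694 = 30.8649.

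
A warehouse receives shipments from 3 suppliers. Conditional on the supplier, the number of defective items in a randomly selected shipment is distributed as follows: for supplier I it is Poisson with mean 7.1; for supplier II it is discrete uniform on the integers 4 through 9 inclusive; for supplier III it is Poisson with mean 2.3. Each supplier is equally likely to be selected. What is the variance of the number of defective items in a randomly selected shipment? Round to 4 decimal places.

8.6656

Per component, I: μ=7.1, E[X²]=57.51; II: μ=6.5, E[X²]=45.1667; III: μ=2.3, E[X²]=7.59.
E[X] = 0.333333·7.1 + 0.333333·6.5 + 0.333333·2.3 = 5.3.
E[X²] = 0.333333·57.51 + 0.333333·45.1667 + 0.333333·7.59 = 36.7556.
Var(X) = E[X²] − (E[X])² = 36.7556 − 28.09 = 8.66556.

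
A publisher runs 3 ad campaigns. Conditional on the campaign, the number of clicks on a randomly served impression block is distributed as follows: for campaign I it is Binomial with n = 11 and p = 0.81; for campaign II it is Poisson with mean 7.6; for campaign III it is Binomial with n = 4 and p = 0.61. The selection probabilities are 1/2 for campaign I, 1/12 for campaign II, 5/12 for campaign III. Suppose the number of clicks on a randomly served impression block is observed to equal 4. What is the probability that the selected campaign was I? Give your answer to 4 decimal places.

0.0099

Likelihoods P(X=4 | ·): I: 0.00126978; II: 0.0695673; III: 0.138458.
Posterior ∝ prior × likelihood. Numerator for I: 0.5·0.00126978 = 0.000634891.
Normalizing constant: 0.5·0.00126978 + 0.0833333·0.0695673 + 0.416667·0.138458 = 0.0641232.
P(I | observation) = 0.000634891 / 0.0641232 = 0.00990112.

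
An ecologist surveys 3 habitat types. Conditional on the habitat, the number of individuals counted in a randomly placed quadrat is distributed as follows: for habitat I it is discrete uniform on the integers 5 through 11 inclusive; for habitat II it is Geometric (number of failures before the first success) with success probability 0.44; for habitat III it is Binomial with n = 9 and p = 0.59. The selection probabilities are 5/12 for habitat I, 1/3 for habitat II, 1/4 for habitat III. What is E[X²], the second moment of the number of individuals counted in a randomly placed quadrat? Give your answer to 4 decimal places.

37.4308

For each component E[X²] = Var + (mean)², giving I: 68; II: 4.5124; III: 30.3732.
Overall E[X²] = 0.416667·68 + 0.333333·4.5124 + 0.25·30.3732 = 37.4308.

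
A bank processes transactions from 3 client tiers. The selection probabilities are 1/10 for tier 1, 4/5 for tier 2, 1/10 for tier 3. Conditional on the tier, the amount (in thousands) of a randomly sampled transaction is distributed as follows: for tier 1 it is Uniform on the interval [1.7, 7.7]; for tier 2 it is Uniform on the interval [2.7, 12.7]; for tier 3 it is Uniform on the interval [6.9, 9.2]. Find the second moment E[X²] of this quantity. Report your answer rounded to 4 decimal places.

63.1320

For each component E[X²] = Var + (mean)², giving 1: 25.09; 2: 67.6233; 3: 65.2433.
Overall E[X²] = 0.1·25.09 + 0.8·67.6233 + 0.1·65.2433 = 63.132.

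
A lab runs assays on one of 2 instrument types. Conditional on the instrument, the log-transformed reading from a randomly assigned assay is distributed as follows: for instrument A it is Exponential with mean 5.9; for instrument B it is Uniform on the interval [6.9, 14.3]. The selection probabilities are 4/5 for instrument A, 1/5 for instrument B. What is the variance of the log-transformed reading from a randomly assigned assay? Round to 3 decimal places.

Per component, A: μ=5.9, E[X²]=69.62; B: μ=10.6, E[X²]=116.923.
E[X] = 0.8·5.9 + 0.2·10.6 = 6.84.
E[X²] = 0.8·69.62 + 0.2·116.923 = 79.0807.
Var(X) = E[X²] − (E[X])² = 79.0807 − 46.7856 = 32.2951.

32.295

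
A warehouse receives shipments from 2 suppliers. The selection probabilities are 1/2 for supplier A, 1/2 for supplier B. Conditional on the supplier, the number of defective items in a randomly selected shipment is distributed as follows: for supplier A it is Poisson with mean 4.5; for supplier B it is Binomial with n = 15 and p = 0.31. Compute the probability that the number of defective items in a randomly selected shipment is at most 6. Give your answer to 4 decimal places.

0.8401

Conditional on each supplier, P(X ≤ 6): A: 0.831051; B: 0.84912.
By total probability, P(X ≤ 6) = 0.5·0.831051 + 0.5·0.84912 = 0.840085.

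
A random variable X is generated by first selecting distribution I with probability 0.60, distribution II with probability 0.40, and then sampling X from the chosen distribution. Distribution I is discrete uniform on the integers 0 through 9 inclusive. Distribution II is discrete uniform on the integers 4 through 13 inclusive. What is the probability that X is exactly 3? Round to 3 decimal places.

Conditional on each component, P(X = 3): I: 0.1; II: 0.
By total probability, P(X = 3) = 0.6·0.1 + 0.4·0 = 0.06.

0.060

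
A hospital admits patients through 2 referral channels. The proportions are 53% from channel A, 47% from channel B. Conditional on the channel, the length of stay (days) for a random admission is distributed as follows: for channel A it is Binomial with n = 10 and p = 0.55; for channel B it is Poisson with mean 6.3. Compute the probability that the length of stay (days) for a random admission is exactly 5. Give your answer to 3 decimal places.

0.195

Conditional on each channel, P(X = 5): A: 0.234033; B: 0.151868.
By total probability, P(X = 5) = 0.53·0.234033 + 0.47·0.151868 = 0.195415.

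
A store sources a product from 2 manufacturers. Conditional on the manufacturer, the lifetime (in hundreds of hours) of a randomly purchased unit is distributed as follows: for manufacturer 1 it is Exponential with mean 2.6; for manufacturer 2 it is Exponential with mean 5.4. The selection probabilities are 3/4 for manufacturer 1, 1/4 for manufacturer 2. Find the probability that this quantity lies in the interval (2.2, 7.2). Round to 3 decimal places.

Conditional on each manufacturer, P(2.2 < X < 7.2): 1: 0.366352; 2: 0.401776.
By total probability, P(2.2 < X < 7.2) = 0.75·0.366352 + 0.25·0.401776 = 0.375208.

0.375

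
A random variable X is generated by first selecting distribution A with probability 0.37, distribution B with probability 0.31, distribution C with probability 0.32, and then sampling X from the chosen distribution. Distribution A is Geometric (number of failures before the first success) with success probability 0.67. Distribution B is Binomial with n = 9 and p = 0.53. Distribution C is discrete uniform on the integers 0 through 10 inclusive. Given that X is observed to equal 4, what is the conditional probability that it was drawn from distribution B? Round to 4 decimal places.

Likelihoods P(X=4 | ·): A: 0.00794567; B: 0.228015; C: 0.0909091.
Posterior ∝ prior × likelihood. Numerator for B: 0.31·0.228015 = 0.0706846.
Normalizing constant: 0.37·0.00794567 + 0.31·0.228015 + 0.32·0.0909091 = 0.102715.
P(B | observation) = 0.0706846 / 0.102715 = 0.68816.

0.6882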